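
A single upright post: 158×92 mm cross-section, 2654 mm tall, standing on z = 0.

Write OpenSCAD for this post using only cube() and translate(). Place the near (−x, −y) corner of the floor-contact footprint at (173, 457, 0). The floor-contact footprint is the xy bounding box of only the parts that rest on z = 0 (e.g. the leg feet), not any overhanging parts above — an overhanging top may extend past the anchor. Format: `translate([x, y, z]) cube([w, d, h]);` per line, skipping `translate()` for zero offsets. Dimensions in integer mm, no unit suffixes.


translate([173, 457, 0]) cube([158, 92, 2654]);


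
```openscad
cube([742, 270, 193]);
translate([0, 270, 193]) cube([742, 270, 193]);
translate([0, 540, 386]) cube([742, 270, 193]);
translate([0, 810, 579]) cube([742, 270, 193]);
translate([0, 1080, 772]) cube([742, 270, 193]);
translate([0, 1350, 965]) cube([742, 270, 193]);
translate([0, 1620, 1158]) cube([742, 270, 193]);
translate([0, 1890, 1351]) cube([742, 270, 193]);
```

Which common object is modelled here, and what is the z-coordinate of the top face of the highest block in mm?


A staircase. The total rise is 1544 mm.

8 identical blocks, each offset up and back from the previous — a staircase. Each step is 193 mm tall and there are 8 of them, so the total rise is 8 × 193 = 1544 mm.


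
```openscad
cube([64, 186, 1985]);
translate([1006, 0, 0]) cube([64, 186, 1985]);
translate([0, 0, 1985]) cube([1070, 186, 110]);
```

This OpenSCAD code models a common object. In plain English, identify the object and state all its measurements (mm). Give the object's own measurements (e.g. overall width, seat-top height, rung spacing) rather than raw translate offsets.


A door frame. The clear opening is 942 mm wide and 1985 mm high. Two 64 mm wide jambs, 186 mm deep, stand either side of the opening from the floor to the top of the opening. A 110 mm thick head sits across the top of both jambs, spanning the full outside width of the frame.


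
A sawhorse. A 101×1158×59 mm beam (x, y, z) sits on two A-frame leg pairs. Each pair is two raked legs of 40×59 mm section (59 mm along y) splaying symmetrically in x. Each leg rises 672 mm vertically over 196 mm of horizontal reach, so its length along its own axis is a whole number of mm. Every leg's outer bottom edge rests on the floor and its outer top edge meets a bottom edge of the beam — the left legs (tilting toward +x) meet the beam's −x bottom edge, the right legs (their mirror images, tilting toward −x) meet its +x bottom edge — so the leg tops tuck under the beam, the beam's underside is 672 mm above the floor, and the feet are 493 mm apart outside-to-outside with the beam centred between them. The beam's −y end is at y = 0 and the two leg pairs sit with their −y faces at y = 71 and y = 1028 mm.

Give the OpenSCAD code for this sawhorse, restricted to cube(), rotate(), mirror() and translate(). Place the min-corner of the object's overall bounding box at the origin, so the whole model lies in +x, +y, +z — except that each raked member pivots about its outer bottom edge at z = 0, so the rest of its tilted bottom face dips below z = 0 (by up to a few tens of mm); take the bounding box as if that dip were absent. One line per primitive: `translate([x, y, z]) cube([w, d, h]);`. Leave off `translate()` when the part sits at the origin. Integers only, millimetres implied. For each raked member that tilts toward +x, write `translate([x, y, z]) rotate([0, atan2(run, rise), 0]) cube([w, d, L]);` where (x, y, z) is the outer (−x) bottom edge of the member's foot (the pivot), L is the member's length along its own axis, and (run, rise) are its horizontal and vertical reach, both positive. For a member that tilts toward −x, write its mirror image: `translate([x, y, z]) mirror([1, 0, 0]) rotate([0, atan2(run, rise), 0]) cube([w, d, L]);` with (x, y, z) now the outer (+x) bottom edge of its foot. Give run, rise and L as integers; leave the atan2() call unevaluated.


translate([196, 0, 672]) cube([101, 1158, 59]);
translate([0, 71, 0]) rotate([0, atan2(196, 672), 0]) cube([40, 59, 700]);
translate([493, 71, 0]) mirror([1, 0, 0]) rotate([0, atan2(196, 672), 0]) cube([40, 59, 700]);
translate([0, 1028, 0]) rotate([0, atan2(196, 672), 0]) cube([40, 59, 700]);
translate([493, 1028, 0]) mirror([1, 0, 0]) rotate([0, atan2(196, 672), 0]) cube([40, 59, 700]);


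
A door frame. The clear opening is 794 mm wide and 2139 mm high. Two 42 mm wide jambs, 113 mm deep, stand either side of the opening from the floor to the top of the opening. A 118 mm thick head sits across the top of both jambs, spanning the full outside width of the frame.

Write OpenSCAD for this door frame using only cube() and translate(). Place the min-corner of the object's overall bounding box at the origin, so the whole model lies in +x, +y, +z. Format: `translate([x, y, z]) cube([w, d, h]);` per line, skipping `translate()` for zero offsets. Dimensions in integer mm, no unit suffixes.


cube([42, 113, 2139]);
translate([836, 0, 0]) cube([42, 113, 2139]);
translate([0, 0, 2139]) cube([878, 113, 118]);


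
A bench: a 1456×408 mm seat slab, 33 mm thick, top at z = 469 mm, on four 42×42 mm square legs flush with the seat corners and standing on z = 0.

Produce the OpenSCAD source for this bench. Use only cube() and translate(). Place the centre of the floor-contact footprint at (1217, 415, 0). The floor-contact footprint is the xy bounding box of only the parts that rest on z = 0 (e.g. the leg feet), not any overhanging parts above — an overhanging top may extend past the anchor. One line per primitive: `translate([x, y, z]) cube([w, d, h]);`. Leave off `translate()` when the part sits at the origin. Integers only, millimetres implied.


translate([489, 211, 436]) cube([1456, 408, 33]);
translate([489, 211, 0]) cube([42, 42, 436]);
translate([489, 577, 0]) cube([42, 42, 436]);
translate([1903, 211, 0]) cube([42, 42, 436]);
translate([1903, 577, 0]) cube([42, 42, 436]);


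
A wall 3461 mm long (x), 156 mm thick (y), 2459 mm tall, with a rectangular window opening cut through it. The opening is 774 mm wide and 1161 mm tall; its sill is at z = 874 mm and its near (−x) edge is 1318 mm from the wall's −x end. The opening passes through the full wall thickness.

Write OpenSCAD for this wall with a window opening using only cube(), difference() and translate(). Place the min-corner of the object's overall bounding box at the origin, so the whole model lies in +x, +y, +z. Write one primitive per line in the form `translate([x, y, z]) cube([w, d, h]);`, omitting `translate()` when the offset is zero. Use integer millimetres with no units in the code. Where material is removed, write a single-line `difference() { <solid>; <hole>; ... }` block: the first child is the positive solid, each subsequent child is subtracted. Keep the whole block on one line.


difference() { cube([3461, 156, 2459]); translate([1318, 0, 874]) cube([774, 156, 1161]); }


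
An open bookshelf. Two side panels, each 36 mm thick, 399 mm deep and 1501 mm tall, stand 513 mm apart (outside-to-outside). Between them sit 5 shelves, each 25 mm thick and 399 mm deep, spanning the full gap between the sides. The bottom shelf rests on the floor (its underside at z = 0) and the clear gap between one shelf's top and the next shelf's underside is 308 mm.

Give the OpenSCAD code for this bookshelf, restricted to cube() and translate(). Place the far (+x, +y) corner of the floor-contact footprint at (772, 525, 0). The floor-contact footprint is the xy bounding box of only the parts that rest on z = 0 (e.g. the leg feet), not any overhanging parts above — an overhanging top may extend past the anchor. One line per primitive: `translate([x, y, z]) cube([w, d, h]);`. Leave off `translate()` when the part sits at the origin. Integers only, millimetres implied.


translate([259, 126, 0]) cube([36, 399, 1501]);
translate([736, 126, 0]) cube([36, 399, 1501]);
translate([295, 126, 0]) cube([441, 399, 25]);
translate([295, 126, 333]) cube([441, 399, 25]);
translate([295, 126, 666]) cube([441, 399, 25]);
translate([295, 126, 999]) cube([441, 399, 25]);
translate([295, 126, 1332]) cube([441, 399, 25]);


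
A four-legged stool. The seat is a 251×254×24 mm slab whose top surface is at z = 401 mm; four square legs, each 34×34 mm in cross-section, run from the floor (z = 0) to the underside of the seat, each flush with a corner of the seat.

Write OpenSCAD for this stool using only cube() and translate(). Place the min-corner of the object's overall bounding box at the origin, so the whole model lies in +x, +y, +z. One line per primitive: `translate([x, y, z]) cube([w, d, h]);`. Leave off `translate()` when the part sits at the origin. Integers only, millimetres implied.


translate([0, 0, 377]) cube([251, 254, 24]);
cube([34, 34, 377]);
translate([217, 0, 0]) cube([34, 34, 377]);
translate([0, 220, 0]) cube([34, 34, 377]);
translate([217, 220, 0]) cube([34, 34, 377]);


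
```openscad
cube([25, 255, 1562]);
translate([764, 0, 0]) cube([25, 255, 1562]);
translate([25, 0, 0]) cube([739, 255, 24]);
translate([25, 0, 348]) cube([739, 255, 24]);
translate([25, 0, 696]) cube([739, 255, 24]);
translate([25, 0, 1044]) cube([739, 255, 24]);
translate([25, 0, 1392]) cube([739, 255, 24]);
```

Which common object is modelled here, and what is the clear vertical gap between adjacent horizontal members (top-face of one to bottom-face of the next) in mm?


A bookshelf. The clear shelf gap is 324 mm.

Two tall side panels with 5 horizontal boards between them — a bookshelf. The first two shelf undersides are at z = 0 and z = 348; with shelf thickness 24, the clear gap is 348 − 0 − 24 = 324 mm.


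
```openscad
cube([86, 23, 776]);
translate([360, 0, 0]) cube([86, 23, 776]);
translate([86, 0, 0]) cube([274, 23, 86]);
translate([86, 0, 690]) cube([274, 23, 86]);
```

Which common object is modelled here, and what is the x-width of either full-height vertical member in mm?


A picture frame. The border width is 86 mm.

Four thin pieces enclosing a rectangular opening — a picture frame. The two full-height stiles are 776 mm tall; the top rail sits at z = 690 and is 86 mm tall, so the border above the opening is 776 − 690 = 86 mm, matching the stile x-width.


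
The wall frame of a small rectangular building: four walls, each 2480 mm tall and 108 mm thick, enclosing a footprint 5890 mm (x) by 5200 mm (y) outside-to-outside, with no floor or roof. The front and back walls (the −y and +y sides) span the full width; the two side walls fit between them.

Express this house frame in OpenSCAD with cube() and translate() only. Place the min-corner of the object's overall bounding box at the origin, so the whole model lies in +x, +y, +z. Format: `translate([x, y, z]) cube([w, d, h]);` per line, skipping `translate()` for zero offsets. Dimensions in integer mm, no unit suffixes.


cube([5890, 108, 2480]);
translate([0, 5092, 0]) cube([5890, 108, 2480]);
translate([0, 108, 0]) cube([108, 4984, 2480]);
translate([5782, 108, 0]) cube([108, 4984, 2480]);


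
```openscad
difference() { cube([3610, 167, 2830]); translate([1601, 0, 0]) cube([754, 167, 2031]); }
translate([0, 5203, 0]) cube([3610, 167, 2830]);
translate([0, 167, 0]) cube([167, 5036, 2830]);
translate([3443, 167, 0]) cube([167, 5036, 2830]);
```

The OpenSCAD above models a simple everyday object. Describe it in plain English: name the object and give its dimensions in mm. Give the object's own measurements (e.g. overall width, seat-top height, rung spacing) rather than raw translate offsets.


A single room: four walls, each 2830 mm tall and 167 mm thick, enclosing an outside footprint 3610×5370 mm (x × y), no floor or roof. The front and back walls (−y and +y sides) run the full x-width; the side walls fit between their inner faces. A door opening 754 mm wide and 2031 mm tall is cut through the front wall from the floor up, its −x edge 1601 mm from the wall's −x end.


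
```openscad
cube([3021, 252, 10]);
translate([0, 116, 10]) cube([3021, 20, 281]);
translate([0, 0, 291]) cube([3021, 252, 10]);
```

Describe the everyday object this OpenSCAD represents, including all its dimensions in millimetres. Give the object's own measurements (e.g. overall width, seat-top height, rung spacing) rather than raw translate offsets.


An I-beam lying along x, 3021 mm long. Overall section height 301 mm. Two flanges 252 mm wide (y) and 10 mm thick, one on the floor and one at the top; a web 20 mm thick runs between them, centred on the flange width.


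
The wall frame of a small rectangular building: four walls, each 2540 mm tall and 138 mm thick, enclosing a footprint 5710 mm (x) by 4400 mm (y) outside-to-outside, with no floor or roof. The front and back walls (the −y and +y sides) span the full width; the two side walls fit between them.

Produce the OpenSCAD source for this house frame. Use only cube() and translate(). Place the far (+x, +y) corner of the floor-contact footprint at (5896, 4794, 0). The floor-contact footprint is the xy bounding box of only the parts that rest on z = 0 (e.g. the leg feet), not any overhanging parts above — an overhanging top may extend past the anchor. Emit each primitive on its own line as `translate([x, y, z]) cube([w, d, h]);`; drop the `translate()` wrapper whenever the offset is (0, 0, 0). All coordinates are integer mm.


translate([186, 394, 0]) cube([5710, 138, 2540]);
translate([186, 4656, 0]) cube([5710, 138, 2540]);
translate([186, 532, 0]) cube([138, 4124, 2540]);
translate([5758, 532, 0]) cube([138, 4124, 2540]);


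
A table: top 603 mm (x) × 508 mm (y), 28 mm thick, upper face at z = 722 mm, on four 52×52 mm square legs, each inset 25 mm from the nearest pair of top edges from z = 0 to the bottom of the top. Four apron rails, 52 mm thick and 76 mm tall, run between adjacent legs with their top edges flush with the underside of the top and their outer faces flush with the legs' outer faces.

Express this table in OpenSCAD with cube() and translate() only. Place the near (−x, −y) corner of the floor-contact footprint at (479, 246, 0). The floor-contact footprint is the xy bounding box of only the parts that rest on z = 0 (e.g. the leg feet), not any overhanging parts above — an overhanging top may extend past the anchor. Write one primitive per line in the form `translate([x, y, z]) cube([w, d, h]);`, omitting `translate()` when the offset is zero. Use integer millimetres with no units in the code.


translate([454, 221, 694]) cube([603, 508, 28]);
translate([479, 246, 0]) cube([52, 52, 694]);
translate([980, 246, 0]) cube([52, 52, 694]);
translate([479, 652, 0]) cube([52, 52, 694]);
translate([980, 652, 0]) cube([52, 52, 694]);
translate([531, 246, 618]) cube([449, 52, 76]);
translate([531, 652, 618]) cube([449, 52, 76]);
translate([479, 298, 618]) cube([52, 354, 76]);
translate([980, 298, 618]) cube([52, 354, 76]);


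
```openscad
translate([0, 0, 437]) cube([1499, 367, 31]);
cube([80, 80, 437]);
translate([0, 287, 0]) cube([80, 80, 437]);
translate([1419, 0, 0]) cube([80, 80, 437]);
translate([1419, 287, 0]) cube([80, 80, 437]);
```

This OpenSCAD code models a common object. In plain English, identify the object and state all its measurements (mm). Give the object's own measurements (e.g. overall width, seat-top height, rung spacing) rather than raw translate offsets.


A long wooden bench with a 1499 mm (x) × 367 mm (y) seat, 31 mm thick, its top surface 468 mm above the floor. Four 80 mm square legs at the seat corners, flush with the edges, run from z = 0 to the seat underside.


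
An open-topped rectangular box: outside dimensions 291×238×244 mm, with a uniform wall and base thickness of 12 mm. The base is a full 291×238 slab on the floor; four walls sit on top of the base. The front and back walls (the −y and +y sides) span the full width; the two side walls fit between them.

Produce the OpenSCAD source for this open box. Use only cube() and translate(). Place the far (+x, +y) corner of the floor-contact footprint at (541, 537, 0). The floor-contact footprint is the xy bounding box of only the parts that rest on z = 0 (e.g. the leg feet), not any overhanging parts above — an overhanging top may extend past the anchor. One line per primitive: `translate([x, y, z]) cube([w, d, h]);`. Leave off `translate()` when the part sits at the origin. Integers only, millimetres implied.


translate([250, 299, 0]) cube([291, 238, 12]);
translate([250, 299, 12]) cube([291, 12, 232]);
translate([250, 525, 12]) cube([291, 12, 232]);
translate([250, 311, 12]) cube([12, 214, 232]);
translate([529, 311, 12]) cube([12, 214, 232]);


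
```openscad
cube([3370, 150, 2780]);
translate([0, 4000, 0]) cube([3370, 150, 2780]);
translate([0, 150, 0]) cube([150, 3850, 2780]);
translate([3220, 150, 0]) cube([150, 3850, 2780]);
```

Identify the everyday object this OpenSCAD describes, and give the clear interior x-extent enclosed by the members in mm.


A house (or room) frame. The interior width is 3070 mm.

Four 2780 mm walls enclosing a rectangle with no floor or roof — a room or house frame. Outside width is 3370 mm and wall thickness is 150 mm, so the interior width is 3370 − 2 × 150 = 3070 mm.


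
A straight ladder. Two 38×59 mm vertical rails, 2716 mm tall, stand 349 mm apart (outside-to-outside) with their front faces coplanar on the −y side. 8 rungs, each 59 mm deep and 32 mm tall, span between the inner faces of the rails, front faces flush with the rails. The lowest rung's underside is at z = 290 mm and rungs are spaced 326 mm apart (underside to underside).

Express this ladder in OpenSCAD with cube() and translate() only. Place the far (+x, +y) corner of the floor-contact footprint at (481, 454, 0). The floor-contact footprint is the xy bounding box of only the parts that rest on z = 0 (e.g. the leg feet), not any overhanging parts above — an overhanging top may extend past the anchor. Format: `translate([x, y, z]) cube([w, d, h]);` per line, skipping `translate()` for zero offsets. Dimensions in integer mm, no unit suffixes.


translate([132, 395, 0]) cube([38, 59, 2716]);
translate([443, 395, 0]) cube([38, 59, 2716]);
translate([170, 395, 290]) cube([273, 59, 32]);
translate([170, 395, 616]) cube([273, 59, 32]);
translate([170, 395, 942]) cube([273, 59, 32]);
translate([170, 395, 1268]) cube([273, 59, 32]);
translate([170, 395, 1594]) cube([273, 59, 32]);
translate([170, 395, 1920]) cube([273, 59, 32]);
translate([170, 395, 2246]) cube([273, 59, 32]);
translate([170, 395, 2572]) cube([273, 59, 32]);


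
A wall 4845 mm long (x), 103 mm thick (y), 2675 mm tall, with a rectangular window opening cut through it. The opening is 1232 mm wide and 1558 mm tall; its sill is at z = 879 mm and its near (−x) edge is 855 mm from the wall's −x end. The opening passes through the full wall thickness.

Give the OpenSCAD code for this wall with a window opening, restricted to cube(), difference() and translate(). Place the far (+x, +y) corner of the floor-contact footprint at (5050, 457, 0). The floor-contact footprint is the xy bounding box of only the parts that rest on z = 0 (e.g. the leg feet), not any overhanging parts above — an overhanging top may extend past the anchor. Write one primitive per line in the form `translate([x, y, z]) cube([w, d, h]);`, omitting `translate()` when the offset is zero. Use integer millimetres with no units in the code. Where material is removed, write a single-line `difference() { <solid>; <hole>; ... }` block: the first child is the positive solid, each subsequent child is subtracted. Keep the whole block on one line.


difference() { translate([205, 354, 0]) cube([4845, 103, 2675]); translate([1060, 354, 879]) cube([1232, 103, 1558]); }


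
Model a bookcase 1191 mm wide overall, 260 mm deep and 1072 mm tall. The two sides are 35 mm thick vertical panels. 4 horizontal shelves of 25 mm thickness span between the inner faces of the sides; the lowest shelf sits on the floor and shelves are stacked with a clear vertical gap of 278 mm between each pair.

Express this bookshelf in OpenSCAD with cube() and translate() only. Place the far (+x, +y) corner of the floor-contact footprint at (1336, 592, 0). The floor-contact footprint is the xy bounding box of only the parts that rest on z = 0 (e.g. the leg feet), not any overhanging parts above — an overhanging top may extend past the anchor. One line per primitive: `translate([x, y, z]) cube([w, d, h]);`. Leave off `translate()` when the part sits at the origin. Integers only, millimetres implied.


translate([145, 332, 0]) cube([35, 260, 1072]);
translate([1301, 332, 0]) cube([35, 260, 1072]);
translate([180, 332, 0]) cube([1121, 260, 25]);
translate([180, 332, 303]) cube([1121, 260, 25]);
translate([180, 332, 606]) cube([1121, 260, 25]);
translate([180, 332, 909]) cube([1121, 260, 25]);


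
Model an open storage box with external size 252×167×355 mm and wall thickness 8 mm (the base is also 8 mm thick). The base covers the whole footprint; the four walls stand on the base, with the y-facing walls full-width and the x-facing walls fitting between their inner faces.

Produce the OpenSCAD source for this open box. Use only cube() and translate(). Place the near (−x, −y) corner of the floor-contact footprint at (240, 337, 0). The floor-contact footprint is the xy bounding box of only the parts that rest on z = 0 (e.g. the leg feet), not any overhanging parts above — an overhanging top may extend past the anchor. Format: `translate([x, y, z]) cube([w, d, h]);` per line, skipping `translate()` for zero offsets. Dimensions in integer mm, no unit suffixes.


translate([240, 337, 0]) cube([252, 167, 8]);
translate([240, 337, 8]) cube([252, 8, 347]);
translate([240, 496, 8]) cube([252, 8, 347]);
translate([240, 345, 8]) cube([8, 151, 347]);
translate([484, 345, 8]) cube([8, 151, 347]);


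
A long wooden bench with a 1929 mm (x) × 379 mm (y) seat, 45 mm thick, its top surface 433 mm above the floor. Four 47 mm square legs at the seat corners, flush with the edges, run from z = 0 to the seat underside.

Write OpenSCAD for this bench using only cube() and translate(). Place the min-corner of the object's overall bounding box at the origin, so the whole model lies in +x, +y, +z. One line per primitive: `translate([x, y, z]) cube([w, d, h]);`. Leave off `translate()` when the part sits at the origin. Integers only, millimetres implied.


// leg_h = 433 − 45 = 388
translate([0, 0, 388]) cube([1929, 379, 45]);
cube([47, 47, 388]);
translate([0, 332, 0]) cube([47, 47, 388]);
translate([1882, 0, 0]) cube([47, 47, 388]);
translate([1882, 332, 0]) cube([47, 47, 388]);


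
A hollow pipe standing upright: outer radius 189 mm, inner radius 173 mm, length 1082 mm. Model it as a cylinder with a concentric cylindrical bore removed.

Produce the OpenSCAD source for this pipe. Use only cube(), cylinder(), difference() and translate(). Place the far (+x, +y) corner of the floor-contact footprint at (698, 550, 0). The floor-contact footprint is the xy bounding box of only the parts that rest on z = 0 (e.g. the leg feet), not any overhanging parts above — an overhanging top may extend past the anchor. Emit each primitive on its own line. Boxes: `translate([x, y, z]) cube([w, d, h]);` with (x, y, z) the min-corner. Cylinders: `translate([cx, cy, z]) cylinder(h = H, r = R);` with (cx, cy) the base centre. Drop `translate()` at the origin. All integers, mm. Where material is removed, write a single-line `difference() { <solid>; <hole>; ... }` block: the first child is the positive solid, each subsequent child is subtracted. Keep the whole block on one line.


difference() { translate([509, 361, 0]) cylinder(h = 1082, r = 189); translate([509, 361, 0]) cylinder(h = 1082, r = 173); }


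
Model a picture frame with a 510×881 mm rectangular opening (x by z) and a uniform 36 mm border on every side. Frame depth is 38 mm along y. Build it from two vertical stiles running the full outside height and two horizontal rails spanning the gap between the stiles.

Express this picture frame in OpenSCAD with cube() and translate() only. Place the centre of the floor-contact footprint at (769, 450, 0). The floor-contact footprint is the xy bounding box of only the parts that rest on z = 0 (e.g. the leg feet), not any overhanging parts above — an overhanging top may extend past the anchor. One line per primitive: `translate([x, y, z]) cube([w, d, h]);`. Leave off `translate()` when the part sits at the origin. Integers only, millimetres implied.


translate([478, 431, 0]) cube([36, 38, 953]);
translate([1024, 431, 0]) cube([36, 38, 953]);
translate([514, 431, 0]) cube([510, 38, 36]);
translate([514, 431, 917]) cube([510, 38, 36]);


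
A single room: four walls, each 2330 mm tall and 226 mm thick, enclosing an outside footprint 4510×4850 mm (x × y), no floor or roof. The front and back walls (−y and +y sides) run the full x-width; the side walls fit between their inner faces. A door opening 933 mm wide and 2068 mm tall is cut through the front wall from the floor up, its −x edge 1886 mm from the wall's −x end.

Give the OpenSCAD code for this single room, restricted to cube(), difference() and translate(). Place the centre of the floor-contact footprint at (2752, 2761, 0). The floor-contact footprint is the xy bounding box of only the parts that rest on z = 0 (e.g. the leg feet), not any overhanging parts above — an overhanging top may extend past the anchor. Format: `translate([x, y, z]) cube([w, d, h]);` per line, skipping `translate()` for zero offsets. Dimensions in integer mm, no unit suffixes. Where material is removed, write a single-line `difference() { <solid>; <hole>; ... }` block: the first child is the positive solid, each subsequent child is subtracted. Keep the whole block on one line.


difference() { translate([497, 336, 0]) cube([4510, 226, 2330]); translate([2383, 336, 0]) cube([933, 226, 2068]); }
translate([497, 4960, 0]) cube([4510, 226, 2330]);
translate([497, 562, 0]) cube([226, 4398, 2330]);
translate([4781, 562, 0]) cube([226, 4398, 2330]);


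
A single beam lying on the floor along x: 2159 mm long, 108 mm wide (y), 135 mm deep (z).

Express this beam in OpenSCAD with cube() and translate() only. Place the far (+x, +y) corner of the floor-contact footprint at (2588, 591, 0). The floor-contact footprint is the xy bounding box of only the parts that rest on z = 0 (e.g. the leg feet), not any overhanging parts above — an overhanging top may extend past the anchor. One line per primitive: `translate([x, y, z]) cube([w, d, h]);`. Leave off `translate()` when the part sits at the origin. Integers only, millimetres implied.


translate([429, 483, 0]) cube([2159, 108, 135]);


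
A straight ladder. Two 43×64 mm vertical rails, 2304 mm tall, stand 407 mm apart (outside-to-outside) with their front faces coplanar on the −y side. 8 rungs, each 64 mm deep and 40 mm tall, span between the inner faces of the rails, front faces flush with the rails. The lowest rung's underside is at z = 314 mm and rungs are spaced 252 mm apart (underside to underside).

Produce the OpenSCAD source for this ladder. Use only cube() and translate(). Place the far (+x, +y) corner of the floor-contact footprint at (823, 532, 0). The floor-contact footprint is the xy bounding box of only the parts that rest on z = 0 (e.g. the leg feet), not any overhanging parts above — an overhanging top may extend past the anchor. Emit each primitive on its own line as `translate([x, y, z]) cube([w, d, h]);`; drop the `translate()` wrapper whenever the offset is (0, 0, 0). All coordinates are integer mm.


translate([416, 468, 0]) cube([43, 64, 2304]);
translate([780, 468, 0]) cube([43, 64, 2304]);
translate([459, 468, 314]) cube([321, 64, 40]);
translate([459, 468, 566]) cube([321, 64, 40]);
translate([459, 468, 818]) cube([321, 64, 40]);
translate([459, 468, 1070]) cube([321, 64, 40]);
translate([459, 468, 1322]) cube([321, 64, 40]);
translate([459, 468, 1574]) cube([321, 64, 40]);
translate([459, 468, 1826]) cube([321, 64, 40]);
translate([459, 468, 2078]) cube([321, 64, 40]);


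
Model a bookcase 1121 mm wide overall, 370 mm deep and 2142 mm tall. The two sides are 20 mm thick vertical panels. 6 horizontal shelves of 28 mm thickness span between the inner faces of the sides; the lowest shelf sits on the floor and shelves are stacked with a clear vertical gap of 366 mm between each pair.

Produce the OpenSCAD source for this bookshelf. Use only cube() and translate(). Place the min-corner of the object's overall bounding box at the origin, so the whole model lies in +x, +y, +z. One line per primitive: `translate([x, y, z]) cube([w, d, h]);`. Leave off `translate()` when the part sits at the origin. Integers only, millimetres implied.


cube([20, 370, 2142]);
translate([1101, 0, 0]) cube([20, 370, 2142]);
translate([20, 0, 0]) cube([1081, 370, 28]);
translate([20, 0, 394]) cube([1081, 370, 28]);
translate([20, 0, 788]) cube([1081, 370, 28]);
translate([20, 0, 1182]) cube([1081, 370, 28]);
translate([20, 0, 1576]) cube([1081, 370, 28]);
translate([20, 0, 1970]) cube([1081, 370, 28]);


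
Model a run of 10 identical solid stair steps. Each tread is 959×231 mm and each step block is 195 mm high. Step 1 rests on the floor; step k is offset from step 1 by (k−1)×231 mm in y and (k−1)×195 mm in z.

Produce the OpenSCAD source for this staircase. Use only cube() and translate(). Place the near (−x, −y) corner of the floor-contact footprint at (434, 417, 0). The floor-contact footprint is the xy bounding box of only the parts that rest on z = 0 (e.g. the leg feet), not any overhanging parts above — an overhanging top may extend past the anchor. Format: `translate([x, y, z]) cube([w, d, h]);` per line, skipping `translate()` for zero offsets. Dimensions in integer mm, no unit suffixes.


translate([434, 417, 0]) cube([959, 231, 195]);
translate([434, 648, 195]) cube([959, 231, 195]);
translate([434, 879, 390]) cube([959, 231, 195]);
translate([434, 1110, 585]) cube([959, 231, 195]);
translate([434, 1341, 780]) cube([959, 231, 195]);
translate([434, 1572, 975]) cube([959, 231, 195]);
translate([434, 1803, 1170]) cube([959, 231, 195]);
translate([434, 2034, 1365]) cube([959, 231, 195]);
translate([434, 2265, 1560]) cube([959, 231, 195]);
translate([434, 2496, 1755]) cube([959, 231, 195]);


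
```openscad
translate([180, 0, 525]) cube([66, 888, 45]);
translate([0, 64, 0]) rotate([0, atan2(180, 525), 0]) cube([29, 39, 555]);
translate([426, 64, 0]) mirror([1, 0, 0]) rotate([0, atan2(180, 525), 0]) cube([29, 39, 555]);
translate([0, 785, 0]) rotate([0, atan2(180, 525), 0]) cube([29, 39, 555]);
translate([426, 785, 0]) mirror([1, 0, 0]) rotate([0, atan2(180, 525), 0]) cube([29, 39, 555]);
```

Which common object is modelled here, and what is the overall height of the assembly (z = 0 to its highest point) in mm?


A sawhorse. The overall height is 570 mm.

A beam across two mirrored pairs of raked legs — a sawhorse. The beam's underside is at z = 525 (matching the legs' vertical rise in atan2(180, 525)) and the beam is 45 mm tall, so its top is at 525 + 45 = 570 mm. The raked legs top out at the beam's underside, so that is the highest point.


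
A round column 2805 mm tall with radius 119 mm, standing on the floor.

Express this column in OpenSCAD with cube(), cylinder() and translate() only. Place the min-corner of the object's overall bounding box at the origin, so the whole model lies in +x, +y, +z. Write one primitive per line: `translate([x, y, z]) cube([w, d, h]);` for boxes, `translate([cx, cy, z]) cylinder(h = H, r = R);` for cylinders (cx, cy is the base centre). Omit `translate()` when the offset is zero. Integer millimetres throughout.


translate([119, 119, 0]) cylinder(h = 2805, r = 119);


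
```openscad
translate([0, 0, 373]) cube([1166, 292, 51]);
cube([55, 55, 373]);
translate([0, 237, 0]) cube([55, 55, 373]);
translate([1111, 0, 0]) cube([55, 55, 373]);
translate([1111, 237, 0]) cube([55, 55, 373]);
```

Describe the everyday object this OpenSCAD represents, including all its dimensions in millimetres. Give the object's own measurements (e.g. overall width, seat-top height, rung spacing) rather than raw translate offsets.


A bench: a 1166×292 mm seat slab, 51 mm thick, top at z = 424 mm, on four 55×55 mm square legs flush with the seat corners and standing on z = 0.


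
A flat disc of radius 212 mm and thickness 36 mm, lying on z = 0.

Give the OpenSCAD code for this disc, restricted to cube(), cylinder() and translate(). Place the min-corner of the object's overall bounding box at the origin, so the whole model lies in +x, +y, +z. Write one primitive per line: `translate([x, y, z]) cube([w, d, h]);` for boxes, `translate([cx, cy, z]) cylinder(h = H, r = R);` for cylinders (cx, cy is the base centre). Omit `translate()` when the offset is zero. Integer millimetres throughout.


translate([212, 212, 0]) cylinder(h = 36, r = 212);


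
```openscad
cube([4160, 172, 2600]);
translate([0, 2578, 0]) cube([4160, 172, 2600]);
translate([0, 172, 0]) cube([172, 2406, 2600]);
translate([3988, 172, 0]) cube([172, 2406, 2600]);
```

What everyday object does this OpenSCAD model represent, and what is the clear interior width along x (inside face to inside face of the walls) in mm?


A house (or room) frame. The interior width is 3816 mm.

Four 2600 mm walls enclosing a rectangle with no floor or roof — a room or house frame. Outside width is 4160 mm and wall thickness is 172 mm, so the interior width is 4160 − 2 × 172 = 3816 mm.


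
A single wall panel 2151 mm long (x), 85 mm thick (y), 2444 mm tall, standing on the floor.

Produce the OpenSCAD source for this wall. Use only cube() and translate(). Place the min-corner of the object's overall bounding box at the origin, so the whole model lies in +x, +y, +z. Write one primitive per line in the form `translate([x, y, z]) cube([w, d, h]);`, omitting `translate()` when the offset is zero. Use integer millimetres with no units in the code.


cube([2151, 85, 2444]);


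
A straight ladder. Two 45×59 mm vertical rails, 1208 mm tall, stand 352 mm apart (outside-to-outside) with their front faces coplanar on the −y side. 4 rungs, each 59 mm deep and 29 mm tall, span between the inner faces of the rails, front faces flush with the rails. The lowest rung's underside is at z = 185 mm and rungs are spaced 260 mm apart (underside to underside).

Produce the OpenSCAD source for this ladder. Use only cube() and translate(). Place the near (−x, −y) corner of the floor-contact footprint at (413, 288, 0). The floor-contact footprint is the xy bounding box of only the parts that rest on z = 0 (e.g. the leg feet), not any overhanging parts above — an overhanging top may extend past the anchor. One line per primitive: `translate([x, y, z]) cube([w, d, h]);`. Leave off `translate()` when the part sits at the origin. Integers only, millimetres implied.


translate([413, 288, 0]) cube([45, 59, 1208]);
translate([720, 288, 0]) cube([45, 59, 1208]);
translate([458, 288, 185]) cube([262, 59, 29]);
translate([458, 288, 445]) cube([262, 59, 29]);
translate([458, 288, 705]) cube([262, 59, 29]);
translate([458, 288, 965]) cube([262, 59, 29]);


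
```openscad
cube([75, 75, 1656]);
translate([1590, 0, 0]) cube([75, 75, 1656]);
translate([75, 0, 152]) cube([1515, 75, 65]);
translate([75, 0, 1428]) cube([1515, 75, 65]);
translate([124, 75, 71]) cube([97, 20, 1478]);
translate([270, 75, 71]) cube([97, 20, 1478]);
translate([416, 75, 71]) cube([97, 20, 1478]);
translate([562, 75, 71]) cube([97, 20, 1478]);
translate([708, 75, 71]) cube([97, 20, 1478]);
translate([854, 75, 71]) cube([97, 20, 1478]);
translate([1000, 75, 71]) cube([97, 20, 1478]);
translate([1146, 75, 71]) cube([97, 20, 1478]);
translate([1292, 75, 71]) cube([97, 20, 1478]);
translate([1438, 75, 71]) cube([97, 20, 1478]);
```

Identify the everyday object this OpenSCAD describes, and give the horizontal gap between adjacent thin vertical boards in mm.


A fence section. The picket gap is 49 mm.

Two posts, two rails, 10 pickets — a fence section. Span 1515 mm holds 10 pickets of 97 mm with 11 equal gaps: ⌊(1515 − 10·97) / 11⌋ = 49 mm.


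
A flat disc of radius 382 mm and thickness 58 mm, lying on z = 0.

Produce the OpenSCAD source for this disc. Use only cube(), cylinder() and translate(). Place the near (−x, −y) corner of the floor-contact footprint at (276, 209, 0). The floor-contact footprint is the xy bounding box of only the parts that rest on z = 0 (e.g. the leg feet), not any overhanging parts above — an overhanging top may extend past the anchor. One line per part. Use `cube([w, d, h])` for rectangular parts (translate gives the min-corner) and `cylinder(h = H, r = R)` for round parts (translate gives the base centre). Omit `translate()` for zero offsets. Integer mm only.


translate([658, 591, 0]) cylinder(h = 58, r = 382);


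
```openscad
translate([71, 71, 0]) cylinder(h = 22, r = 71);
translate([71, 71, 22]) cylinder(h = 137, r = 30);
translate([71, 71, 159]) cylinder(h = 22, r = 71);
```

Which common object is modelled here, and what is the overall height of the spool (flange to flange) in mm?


A spool. The overall height is 181 mm.

Three coaxial cylinders, large–small–large — a spool. Two 22 mm flanges and a 137 mm core give 22 + 137 + 22 = 181 mm.


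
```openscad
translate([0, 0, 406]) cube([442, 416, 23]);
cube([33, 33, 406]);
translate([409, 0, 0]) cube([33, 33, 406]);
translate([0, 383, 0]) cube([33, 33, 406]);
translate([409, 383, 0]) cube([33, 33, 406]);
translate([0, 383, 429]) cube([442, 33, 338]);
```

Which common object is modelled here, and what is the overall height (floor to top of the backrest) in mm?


A chair. The overall height is 767 mm.

A slab on four corner posts with a tall panel at the back — a chair. The seat slab sits at z = 406 with thickness 23, and the 338 mm backrest starts at the seat top, so the overall height is 406 + 23 + 338 = 767 mm.


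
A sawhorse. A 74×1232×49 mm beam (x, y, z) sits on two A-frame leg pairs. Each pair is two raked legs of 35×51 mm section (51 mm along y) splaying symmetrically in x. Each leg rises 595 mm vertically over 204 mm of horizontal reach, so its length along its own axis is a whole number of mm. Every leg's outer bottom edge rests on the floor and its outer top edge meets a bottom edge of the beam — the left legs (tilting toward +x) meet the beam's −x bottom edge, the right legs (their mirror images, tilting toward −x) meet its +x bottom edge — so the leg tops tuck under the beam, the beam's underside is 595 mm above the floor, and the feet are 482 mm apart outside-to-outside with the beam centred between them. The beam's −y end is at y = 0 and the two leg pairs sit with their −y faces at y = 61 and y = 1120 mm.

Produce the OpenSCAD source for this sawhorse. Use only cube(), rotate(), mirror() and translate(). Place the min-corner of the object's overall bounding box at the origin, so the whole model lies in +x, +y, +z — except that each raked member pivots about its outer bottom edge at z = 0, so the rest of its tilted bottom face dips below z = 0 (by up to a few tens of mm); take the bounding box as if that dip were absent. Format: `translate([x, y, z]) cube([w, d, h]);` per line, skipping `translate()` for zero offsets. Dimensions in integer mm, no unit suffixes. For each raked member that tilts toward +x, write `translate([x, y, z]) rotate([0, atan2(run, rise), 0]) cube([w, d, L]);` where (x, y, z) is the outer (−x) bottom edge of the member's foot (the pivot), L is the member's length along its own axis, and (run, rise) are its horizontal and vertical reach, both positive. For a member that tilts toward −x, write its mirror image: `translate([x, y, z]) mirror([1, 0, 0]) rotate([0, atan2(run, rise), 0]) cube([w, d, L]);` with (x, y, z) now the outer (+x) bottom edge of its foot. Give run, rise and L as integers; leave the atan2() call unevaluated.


translate([204, 0, 595]) cube([74, 1232, 49]);
translate([0, 61, 0]) rotate([0, atan2(204, 595), 0]) cube([35, 51, 629]);
translate([482, 61, 0]) mirror([1, 0, 0]) rotate([0, atan2(204, 595), 0]) cube([35, 51, 629]);
translate([0, 1120, 0]) rotate([0, atan2(204, 595), 0]) cube([35, 51, 629]);
translate([482, 1120, 0]) mirror([1, 0, 0]) rotate([0, atan2(204, 595), 0]) cube([35, 51, 629]);
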